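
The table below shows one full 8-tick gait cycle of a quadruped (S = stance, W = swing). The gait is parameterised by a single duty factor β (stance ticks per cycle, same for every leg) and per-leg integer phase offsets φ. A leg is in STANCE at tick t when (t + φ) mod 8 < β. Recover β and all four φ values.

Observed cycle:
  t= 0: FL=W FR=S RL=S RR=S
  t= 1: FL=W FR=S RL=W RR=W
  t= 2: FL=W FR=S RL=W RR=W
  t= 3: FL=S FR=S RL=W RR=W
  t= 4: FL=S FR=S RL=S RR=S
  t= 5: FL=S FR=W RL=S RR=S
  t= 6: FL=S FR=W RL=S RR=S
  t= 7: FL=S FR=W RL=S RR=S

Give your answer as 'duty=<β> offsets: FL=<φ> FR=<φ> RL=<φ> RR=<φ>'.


duty=5 offsets: FL=5 FR=0 RL=4 RR=4

duty β = stance ticks per leg = 5
FL: stance ticks = 5; W→S at t=3 → φ=5
FR: stance ticks = 5; W→S at t=0 → φ=0
RL: stance ticks = 5; W→S at t=4 → φ=4
RR: stance ticks = 5; W→S at t=4 → φ=4


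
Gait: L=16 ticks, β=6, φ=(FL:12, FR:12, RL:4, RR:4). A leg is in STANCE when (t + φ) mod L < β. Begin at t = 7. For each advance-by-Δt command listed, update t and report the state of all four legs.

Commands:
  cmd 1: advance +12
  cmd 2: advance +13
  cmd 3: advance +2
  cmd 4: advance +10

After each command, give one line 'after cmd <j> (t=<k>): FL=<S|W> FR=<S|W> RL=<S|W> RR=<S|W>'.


start t=7: FL=S FR=S RL=W RR=W
cmd 1: advance +12 → t=19, phase=(15,15,7,7) → FL=W FR=W RL=W RR=W
cmd 2: advance +13 → t=32, phase=(12,12,4,4) → FL=W FR=W RL=S RR=S
cmd 3: advance +2 → t=34, phase=(14,14,6,6) → FL=W FR=W RL=W RR=W
cmd 4: advance +10 → t=44, phase=(8,8,0,0) → FL=W FR=W RL=S RR=S

after cmd 1 (t=19): FL=W FR=W RL=W RR=W
after cmd 2 (t=32): FL=W FR=W RL=S RR=S
after cmd 3 (t=34): FL=W FR=W RL=W RR=W
after cmd 4 (t=44): FL=W FR=W RL=S RR=S


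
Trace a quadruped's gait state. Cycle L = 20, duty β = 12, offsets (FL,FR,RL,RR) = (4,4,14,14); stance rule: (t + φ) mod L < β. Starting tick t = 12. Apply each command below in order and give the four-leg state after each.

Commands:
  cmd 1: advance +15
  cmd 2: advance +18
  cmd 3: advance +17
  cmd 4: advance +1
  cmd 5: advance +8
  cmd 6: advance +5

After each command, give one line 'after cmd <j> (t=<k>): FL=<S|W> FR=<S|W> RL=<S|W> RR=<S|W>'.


after cmd 1 (t=27): FL=S FR=S RL=S RR=S
after cmd 2 (t=45): FL=S FR=S RL=W RR=W
after cmd 3 (t=62): FL=S FR=S RL=W RR=W
after cmd 4 (t=63): FL=S FR=S RL=W RR=W
after cmd 5 (t=71): FL=W FR=W RL=S RR=S
after cmd 6 (t=76): FL=S FR=S RL=S RR=S

start t=12: FL=W FR=W RL=S RR=S
cmd 1: advance +15 → t=27, phase=(11,11,1,1) → FL=S FR=S RL=S RR=S
cmd 2: advance +18 → t=45, phase=(9,9,19,19) → FL=S FR=S RL=W RR=W
cmd 3: advance +17 → t=62, phase=(6,6,16,16) → FL=S FR=S RL=W RR=W
cmd 4: advance +1 → t=63, phase=(7,7,17,17) → FL=S FR=S RL=W RR=W
cmd 5: advance +8 → t=71, phase=(15,15,5,5) → FL=W FR=W RL=S RR=S
cmd 6: advance +5 → t=76, phase=(0,0,10,10) → FL=S FR=S RL=S RR=S


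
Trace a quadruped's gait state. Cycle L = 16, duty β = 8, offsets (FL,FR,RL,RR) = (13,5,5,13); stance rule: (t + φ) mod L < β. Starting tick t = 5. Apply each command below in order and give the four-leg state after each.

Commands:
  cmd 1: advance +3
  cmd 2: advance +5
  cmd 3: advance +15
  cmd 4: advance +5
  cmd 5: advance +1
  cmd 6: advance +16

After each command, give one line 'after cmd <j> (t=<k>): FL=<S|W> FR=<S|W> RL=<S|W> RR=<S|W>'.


start t=5: FL=S FR=W RL=W RR=S
cmd 1: advance +3 → t=8, phase=(5,13,13,5) → FL=S FR=W RL=W RR=S
cmd 2: advance +5 → t=13, phase=(10,2,2,10) → FL=W FR=S RL=S RR=W
cmd 3: advance +15 → t=28, phase=(9,1,1,9) → FL=W FR=S RL=S RR=W
cmd 4: advance +5 → t=33, phase=(14,6,6,14) → FL=W FR=S RL=S RR=W
cmd 5: advance +1 → t=34, phase=(15,7,7,15) → FL=W FR=S RL=S RR=W
cmd 6: advance +16 → t=50, phase=(15,7,7,15) → FL=W FR=S RL=S RR=W

after cmd 1 (t=8): FL=S FR=W RL=W RR=S
after cmd 2 (t=13): FL=W FR=S RL=S RR=W
after cmd 3 (t=28): FL=W FR=S RL=S RR=W
after cmd 4 (t=33): FL=W FR=S RL=S RR=W
after cmd 5 (t=34): FL=W FR=S RL=S RR=W
after cmd 6 (t=50): FL=W FR=S RL=S RR=W


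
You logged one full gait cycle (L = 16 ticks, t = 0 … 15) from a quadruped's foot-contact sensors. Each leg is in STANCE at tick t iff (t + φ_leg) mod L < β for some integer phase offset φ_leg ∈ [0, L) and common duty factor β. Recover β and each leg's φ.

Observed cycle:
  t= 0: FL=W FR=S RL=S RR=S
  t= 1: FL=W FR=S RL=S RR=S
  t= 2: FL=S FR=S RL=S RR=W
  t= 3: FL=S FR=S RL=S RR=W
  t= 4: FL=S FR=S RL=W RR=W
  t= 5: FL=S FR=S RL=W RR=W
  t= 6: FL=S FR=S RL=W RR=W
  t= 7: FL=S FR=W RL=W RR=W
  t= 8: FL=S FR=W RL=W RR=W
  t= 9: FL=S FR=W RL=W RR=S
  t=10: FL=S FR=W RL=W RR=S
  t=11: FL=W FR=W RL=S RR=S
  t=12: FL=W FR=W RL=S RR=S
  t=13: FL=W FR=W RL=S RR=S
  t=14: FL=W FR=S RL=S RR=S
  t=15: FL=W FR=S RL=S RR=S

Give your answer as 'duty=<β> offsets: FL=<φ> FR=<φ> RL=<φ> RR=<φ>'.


duty=9 offsets: FL=14 FR=2 RL=5 RR=7

duty β = stance ticks per leg = 9
FL: stance ticks = 9; W→S at t=2 → φ=14
FR: stance ticks = 9; W→S at t=14 → φ=2
RL: stance ticks = 9; W→S at t=11 → φ=5
RR: stance ticks = 9; W→S at t=9 → φ=7


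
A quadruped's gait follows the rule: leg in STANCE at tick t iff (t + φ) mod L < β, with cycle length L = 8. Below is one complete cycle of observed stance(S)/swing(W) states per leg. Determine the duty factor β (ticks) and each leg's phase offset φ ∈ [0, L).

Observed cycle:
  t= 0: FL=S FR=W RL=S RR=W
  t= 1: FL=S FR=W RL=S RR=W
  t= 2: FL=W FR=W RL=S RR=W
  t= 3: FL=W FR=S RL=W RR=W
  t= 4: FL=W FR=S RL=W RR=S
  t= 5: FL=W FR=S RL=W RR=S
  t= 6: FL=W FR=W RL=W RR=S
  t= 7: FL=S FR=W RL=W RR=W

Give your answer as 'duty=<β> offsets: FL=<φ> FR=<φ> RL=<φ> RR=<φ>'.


duty=3 offsets: FL=1 FR=5 RL=0 RR=4

duty β = stance ticks per leg = 3
FL: stance ticks = 3; W→S at t=7 → φ=1
FR: stance ticks = 3; W→S at t=3 → φ=5
RL: stance ticks = 3; W→S at t=0 → φ=0
RR: stance ticks = 3; W→S at t=4 → φ=4


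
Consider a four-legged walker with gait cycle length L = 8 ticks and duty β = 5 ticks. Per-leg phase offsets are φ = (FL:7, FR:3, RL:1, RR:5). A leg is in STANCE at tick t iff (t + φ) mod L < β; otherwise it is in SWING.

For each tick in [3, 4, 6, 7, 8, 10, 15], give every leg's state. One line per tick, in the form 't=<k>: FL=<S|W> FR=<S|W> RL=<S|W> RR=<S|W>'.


t=3: phase=(2,6,4,0) vs β=5 → FL=S FR=W RL=S RR=S
t=4: phase=(3,7,5,1) vs β=5 → FL=S FR=W RL=W RR=S
t=6: phase=(5,1,7,3) vs β=5 → FL=W FR=S RL=W RR=S
t=7: phase=(6,2,0,4) vs β=5 → FL=W FR=S RL=S RR=S
t=8: phase=(7,3,1,5) vs β=5 → FL=W FR=S RL=S RR=W
t=10: phase=(1,5,3,7) vs β=5 → FL=S FR=W RL=S RR=W
t=15: phase=(6,2,0,4) vs β=5 → FL=W FR=S RL=S RR=S

t=3: FL=S FR=W RL=S RR=S
t=4: FL=S FR=W RL=W RR=S
t=6: FL=W FR=S RL=W RR=S
t=7: FL=W FR=S RL=S RR=S
t=8: FL=W FR=S RL=S RR=W
t=10: FL=S FR=W RL=S RR=W
t=15: FL=W FR=S RL=S RR=S


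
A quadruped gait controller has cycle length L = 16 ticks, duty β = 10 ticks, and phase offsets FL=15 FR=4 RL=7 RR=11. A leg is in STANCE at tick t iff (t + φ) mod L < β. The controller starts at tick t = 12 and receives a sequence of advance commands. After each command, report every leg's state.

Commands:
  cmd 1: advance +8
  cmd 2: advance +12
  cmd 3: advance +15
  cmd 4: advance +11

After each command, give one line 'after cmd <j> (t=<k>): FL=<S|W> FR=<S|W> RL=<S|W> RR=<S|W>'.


start t=12: FL=W FR=S RL=S RR=S
cmd 1: advance +8 → t=20, phase=(3,8,11,15) → FL=S FR=S RL=W RR=W
cmd 2: advance +12 → t=32, phase=(15,4,7,11) → FL=W FR=S RL=S RR=W
cmd 3: advance +15 → t=47, phase=(14,3,6,10) → FL=W FR=S RL=S RR=W
cmd 4: advance +11 → t=58, phase=(9,14,1,5) → FL=S FR=W RL=S RR=S

after cmd 1 (t=20): FL=S FR=S RL=W RR=W
after cmd 2 (t=32): FL=W FR=S RL=S RR=W
after cmd 3 (t=47): FL=W FR=S RL=S RR=W
after cmd 4 (t=58): FL=S FR=W RL=S RR=S


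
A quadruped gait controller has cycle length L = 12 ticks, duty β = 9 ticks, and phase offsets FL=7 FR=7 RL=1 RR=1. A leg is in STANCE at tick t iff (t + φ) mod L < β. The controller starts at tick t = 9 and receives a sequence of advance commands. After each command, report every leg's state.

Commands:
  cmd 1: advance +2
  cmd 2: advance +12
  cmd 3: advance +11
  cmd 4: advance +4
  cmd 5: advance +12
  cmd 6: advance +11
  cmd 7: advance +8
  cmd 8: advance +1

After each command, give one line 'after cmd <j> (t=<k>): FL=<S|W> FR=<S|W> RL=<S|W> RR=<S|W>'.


start t=9: FL=S FR=S RL=W RR=W
cmd 1: advance +2 → t=11, phase=(6,6,0,0) → FL=S FR=S RL=S RR=S
cmd 2: advance +12 → t=23, phase=(6,6,0,0) → FL=S FR=S RL=S RR=S
cmd 3: advance +11 → t=34, phase=(5,5,11,11) → FL=S FR=S RL=W RR=W
cmd 4: advance +4 → t=38, phase=(9,9,3,3) → FL=W FR=W RL=S RR=S
cmd 5: advance +12 → t=50, phase=(9,9,3,3) → FL=W FR=W RL=S RR=S
cmd 6: advance +11 → t=61, phase=(8,8,2,2) → FL=S FR=S RL=S RR=S
cmd 7: advance +8 → t=69, phase=(4,4,10,10) → FL=S FR=S RL=W RR=W
cmd 8: advance +1 → t=70, phase=(5,5,11,11) → FL=S FR=S RL=W RR=W

after cmd 1 (t=11): FL=S FR=S RL=S RR=S
after cmd 2 (t=23): FL=S FR=S RL=S RR=S
after cmd 3 (t=34): FL=S FR=S RL=W RR=W
after cmd 4 (t=38): FL=W FR=W RL=S RR=S
after cmd 5 (t=50): FL=W FR=W RL=S RR=S
after cmd 6 (t=61): FL=S FR=S RL=S RR=S
after cmd 7 (t=69): FL=S FR=S RL=W RR=W
after cmd 8 (t=70): FL=S FR=S RL=W RR=W


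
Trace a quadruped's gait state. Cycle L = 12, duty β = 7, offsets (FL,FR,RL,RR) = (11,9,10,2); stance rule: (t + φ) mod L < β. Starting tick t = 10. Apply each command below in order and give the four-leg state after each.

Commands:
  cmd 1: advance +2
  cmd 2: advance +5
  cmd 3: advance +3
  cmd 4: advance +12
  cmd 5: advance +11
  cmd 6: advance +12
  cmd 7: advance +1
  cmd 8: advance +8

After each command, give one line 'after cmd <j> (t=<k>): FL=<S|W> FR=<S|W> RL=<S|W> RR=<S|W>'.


after cmd 1 (t=12): FL=W FR=W RL=W RR=S
after cmd 2 (t=17): FL=S FR=S RL=S RR=W
after cmd 3 (t=20): FL=W FR=S RL=S RR=W
after cmd 4 (t=32): FL=W FR=S RL=S RR=W
after cmd 5 (t=43): FL=S FR=S RL=S RR=W
after cmd 6 (t=55): FL=S FR=S RL=S RR=W
after cmd 7 (t=56): FL=W FR=S RL=S RR=W
after cmd 8 (t=64): FL=S FR=S RL=S RR=S

start t=10: FL=W FR=W RL=W RR=S
cmd 1: advance +2 → t=12, phase=(11,9,10,2) → FL=W FR=W RL=W RR=S
cmd 2: advance +5 → t=17, phase=(4,2,3,7) → FL=S FR=S RL=S RR=W
cmd 3: advance +3 → t=20, phase=(7,5,6,10) → FL=W FR=S RL=S RR=W
cmd 4: advance +12 → t=32, phase=(7,5,6,10) → FL=W FR=S RL=S RR=W
cmd 5: advance +11 → t=43, phase=(6,4,5,9) → FL=S FR=S RL=S RR=W
cmd 6: advance +12 → t=55, phase=(6,4,5,9) → FL=S FR=S RL=S RR=W
cmd 7: advance +1 → t=56, phase=(7,5,6,10) → FL=W FR=S RL=S RR=W
cmd 8: advance +8 → t=64, phase=(3,1,2,6) → FL=S FR=S RL=S RR=S


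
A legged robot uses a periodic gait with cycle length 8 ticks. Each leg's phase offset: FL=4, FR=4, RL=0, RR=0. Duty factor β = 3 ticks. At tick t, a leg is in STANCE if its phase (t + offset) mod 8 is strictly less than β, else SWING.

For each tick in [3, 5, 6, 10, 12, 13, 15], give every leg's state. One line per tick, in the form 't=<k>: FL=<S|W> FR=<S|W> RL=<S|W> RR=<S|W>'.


t=3: FL=W FR=W RL=W RR=W
t=5: FL=S FR=S RL=W RR=W
t=6: FL=S FR=S RL=W RR=W
t=10: FL=W FR=W RL=S RR=S
t=12: FL=S FR=S RL=W RR=W
t=13: FL=S FR=S RL=W RR=W
t=15: FL=W FR=W RL=W RR=W

t=3: phase=(7,7,3,3) vs β=3 → FL=W FR=W RL=W RR=W
t=5: phase=(1,1,5,5) vs β=3 → FL=S FR=S RL=W RR=W
t=6: phase=(2,2,6,6) vs β=3 → FL=S FR=S RL=W RR=W
t=10: phase=(6,6,2,2) vs β=3 → FL=W FR=W RL=S RR=S
t=12: phase=(0,0,4,4) vs β=3 → FL=S FR=S RL=W RR=W
t=13: phase=(1,1,5,5) vs β=3 → FL=S FR=S RL=W RR=W
t=15: phase=(3,3,7,7) vs β=3 → FL=W FR=W RL=W RR=W


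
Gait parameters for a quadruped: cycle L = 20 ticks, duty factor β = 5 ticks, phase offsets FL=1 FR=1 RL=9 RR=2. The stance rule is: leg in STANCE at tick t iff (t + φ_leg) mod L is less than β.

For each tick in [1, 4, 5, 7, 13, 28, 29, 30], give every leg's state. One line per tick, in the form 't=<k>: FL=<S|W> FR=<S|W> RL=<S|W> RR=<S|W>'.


t=1: phase=(2,2,10,3) vs β=5 → FL=S FR=S RL=W RR=S
t=4: phase=(5,5,13,6) vs β=5 → FL=W FR=W RL=W RR=W
t=5: phase=(6,6,14,7) vs β=5 → FL=W FR=W RL=W RR=W
t=7: phase=(8,8,16,9) vs β=5 → FL=W FR=W RL=W RR=W
t=13: phase=(14,14,2,15) vs β=5 → FL=W FR=W RL=S RR=W
t=28: phase=(9,9,17,10) vs β=5 → FL=W FR=W RL=W RR=W
t=29: phase=(10,10,18,11) vs β=5 → FL=W FR=W RL=W RR=W
t=30: phase=(11,11,19,12) vs β=5 → FL=W FR=W RL=W RR=W

t=1: FL=S FR=S RL=W RR=S
t=4: FL=W FR=W RL=W RR=W
t=5: FL=W FR=W RL=W RR=W
t=7: FL=W FR=W RL=W RR=W
t=13: FL=W FR=W RL=S RR=W
t=28: FL=W FR=W RL=W RR=W
t=29: FL=W FR=W RL=W RR=W
t=30: FL=W FR=W RL=W RR=W


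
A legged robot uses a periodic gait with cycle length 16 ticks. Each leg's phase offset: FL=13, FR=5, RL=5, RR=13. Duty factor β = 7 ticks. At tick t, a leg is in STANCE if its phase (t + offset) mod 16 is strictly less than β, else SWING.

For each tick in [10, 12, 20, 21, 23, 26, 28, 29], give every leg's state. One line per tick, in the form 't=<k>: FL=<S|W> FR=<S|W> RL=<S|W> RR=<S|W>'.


t=10: FL=W FR=W RL=W RR=W
t=12: FL=W FR=S RL=S RR=W
t=20: FL=S FR=W RL=W RR=S
t=21: FL=S FR=W RL=W RR=S
t=23: FL=S FR=W RL=W RR=S
t=26: FL=W FR=W RL=W RR=W
t=28: FL=W FR=S RL=S RR=W
t=29: FL=W FR=S RL=S RR=W

t=10: phase=(7,15,15,7) vs β=7 → FL=W FR=W RL=W RR=W
t=12: phase=(9,1,1,9) vs β=7 → FL=W FR=S RL=S RR=W
t=20: phase=(1,9,9,1) vs β=7 → FL=S FR=W RL=W RR=S
t=21: phase=(2,10,10,2) vs β=7 → FL=S FR=W RL=W RR=S
t=23: phase=(4,12,12,4) vs β=7 → FL=S FR=W RL=W RR=S
t=26: phase=(7,15,15,7) vs β=7 → FL=W FR=W RL=W RR=W
t=28: phase=(9,1,1,9) vs β=7 → FL=W FR=S RL=S RR=W
t=29: phase=(10,2,2,10) vs β=7 → FL=W FR=S RL=S RR=W


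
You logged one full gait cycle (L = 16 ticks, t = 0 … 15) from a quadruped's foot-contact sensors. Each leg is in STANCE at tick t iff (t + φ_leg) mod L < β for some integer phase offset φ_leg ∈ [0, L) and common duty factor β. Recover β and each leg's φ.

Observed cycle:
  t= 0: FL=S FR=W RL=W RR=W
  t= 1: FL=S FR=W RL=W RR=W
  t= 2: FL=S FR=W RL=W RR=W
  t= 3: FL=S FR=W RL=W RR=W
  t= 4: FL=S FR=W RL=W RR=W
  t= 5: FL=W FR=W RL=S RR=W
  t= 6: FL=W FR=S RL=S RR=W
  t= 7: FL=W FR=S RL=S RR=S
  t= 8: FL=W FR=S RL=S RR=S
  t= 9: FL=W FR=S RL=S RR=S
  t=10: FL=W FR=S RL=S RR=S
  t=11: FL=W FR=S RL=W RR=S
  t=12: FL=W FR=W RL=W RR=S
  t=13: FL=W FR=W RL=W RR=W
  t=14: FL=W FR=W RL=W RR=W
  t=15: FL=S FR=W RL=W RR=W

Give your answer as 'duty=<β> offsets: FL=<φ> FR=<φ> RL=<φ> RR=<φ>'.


duty=6 offsets: FL=1 FR=10 RL=11 RR=9

duty β = stance ticks per leg = 6
FL: stance ticks = 6; W→S at t=15 → φ=1
FR: stance ticks = 6; W→S at t=6 → φ=10
RL: stance ticks = 6; W→S at t=5 → φ=11
RR: stance ticks = 6; W→S at t=7 → φ=9


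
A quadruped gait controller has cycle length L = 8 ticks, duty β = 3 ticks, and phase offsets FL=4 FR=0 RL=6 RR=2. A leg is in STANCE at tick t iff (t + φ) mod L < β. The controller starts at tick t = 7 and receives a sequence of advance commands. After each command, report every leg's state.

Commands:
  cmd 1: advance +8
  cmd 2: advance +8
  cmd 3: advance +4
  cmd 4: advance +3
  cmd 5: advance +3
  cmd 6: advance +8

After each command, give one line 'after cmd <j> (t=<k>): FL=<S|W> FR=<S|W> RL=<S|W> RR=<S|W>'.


after cmd 1 (t=15): FL=W FR=W RL=W RR=S
after cmd 2 (t=23): FL=W FR=W RL=W RR=S
after cmd 3 (t=27): FL=W FR=W RL=S RR=W
after cmd 4 (t=30): FL=S FR=W RL=W RR=S
after cmd 5 (t=33): FL=W FR=S RL=W RR=W
after cmd 6 (t=41): FL=W FR=S RL=W RR=W

start t=7: FL=W FR=W RL=W RR=S
cmd 1: advance +8 → t=15, phase=(3,7,5,1) → FL=W FR=W RL=W RR=S
cmd 2: advance +8 → t=23, phase=(3,7,5,1) → FL=W FR=W RL=W RR=S
cmd 3: advance +4 → t=27, phase=(7,3,1,5) → FL=W FR=W RL=S RR=W
cmd 4: advance +3 → t=30, phase=(2,6,4,0) → FL=S FR=W RL=W RR=S
cmd 5: advance +3 → t=33, phase=(5,1,7,3) → FL=W FR=S RL=W RR=W
cmd 6: advance +8 → t=41, phase=(5,1,7,3) → FL=W FR=S RL=W RR=W


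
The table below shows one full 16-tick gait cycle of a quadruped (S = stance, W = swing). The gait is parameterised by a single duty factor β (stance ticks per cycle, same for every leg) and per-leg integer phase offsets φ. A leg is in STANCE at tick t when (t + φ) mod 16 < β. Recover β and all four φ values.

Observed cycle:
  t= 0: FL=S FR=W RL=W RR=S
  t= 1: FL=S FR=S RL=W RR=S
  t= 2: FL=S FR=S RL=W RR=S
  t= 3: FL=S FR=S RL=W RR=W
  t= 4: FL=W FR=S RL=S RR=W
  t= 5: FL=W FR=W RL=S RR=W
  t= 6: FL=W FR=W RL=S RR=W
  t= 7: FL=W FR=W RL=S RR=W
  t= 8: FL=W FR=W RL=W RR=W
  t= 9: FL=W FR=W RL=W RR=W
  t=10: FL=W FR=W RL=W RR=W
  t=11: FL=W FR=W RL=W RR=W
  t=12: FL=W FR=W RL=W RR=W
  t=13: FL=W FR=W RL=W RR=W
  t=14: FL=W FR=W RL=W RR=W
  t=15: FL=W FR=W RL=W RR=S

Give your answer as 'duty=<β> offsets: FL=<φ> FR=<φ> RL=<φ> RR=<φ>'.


duty=4 offsets: FL=0 FR=15 RL=12 RR=1

duty β = stance ticks per leg = 4
FL: stance ticks = 4; W→S at t=0 → φ=0
FR: stance ticks = 4; W→S at t=1 → φ=15
RL: stance ticks = 4; W→S at t=4 → φ=12
RR: stance ticks = 4; W→S at t=15 → φ=1


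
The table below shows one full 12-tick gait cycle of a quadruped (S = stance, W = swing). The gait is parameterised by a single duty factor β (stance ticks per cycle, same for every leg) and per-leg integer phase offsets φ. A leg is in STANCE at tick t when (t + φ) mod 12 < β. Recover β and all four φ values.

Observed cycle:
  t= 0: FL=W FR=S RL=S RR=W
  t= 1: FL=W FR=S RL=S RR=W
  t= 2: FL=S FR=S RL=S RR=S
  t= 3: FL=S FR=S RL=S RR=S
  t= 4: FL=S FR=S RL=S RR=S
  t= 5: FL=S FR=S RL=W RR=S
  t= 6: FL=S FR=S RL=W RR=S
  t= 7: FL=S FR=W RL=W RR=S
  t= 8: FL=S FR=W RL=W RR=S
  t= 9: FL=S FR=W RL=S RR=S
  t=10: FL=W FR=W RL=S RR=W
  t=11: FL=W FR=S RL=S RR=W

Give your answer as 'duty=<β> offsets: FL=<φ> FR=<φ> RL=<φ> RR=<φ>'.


duty β = stance ticks per leg = 8
FL: stance ticks = 8; W→S at t=2 → φ=10
FR: stance ticks = 8; W→S at t=11 → φ=1
RL: stance ticks = 8; W→S at t=9 → φ=3
RR: stance ticks = 8; W→S at t=2 → φ=10

duty=8 offsets: FL=10 FR=1 RL=3 RR=10


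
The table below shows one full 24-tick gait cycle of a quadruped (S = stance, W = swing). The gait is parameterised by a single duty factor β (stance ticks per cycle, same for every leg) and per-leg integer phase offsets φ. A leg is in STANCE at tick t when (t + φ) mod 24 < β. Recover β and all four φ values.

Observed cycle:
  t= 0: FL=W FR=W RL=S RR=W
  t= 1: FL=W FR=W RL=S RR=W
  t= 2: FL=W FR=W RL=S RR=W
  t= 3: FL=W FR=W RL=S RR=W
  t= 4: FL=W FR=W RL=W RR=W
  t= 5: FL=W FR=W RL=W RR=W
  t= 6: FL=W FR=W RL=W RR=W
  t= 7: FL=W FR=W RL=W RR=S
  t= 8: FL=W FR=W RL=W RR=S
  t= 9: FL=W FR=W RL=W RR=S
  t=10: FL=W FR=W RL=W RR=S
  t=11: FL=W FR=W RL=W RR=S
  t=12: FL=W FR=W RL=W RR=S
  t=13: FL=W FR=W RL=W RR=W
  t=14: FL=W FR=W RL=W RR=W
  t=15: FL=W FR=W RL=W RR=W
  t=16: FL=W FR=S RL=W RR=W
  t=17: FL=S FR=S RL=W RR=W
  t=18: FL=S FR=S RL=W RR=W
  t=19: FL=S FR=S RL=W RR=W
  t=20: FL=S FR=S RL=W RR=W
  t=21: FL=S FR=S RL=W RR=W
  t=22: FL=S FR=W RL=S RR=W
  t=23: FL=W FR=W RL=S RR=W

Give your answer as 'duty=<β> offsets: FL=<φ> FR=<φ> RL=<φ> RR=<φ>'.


duty β = stance ticks per leg = 6
FL: stance ticks = 6; W→S at t=17 → φ=7
FR: stance ticks = 6; W→S at t=16 → φ=8
RL: stance ticks = 6; W→S at t=22 → φ=2
RR: stance ticks = 6; W→S at t=7 → φ=17

duty=6 offsets: FL=7 FR=8 RL=2 RR=17


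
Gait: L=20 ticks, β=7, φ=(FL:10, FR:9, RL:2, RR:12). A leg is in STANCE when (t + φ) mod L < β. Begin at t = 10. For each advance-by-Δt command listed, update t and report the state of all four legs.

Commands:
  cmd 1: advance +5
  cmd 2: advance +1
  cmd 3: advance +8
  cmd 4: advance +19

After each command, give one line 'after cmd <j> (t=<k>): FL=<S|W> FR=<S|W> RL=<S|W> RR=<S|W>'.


after cmd 1 (t=15): FL=S FR=S RL=W RR=W
after cmd 2 (t=16): FL=S FR=S RL=W RR=W
after cmd 3 (t=24): FL=W FR=W RL=S RR=W
after cmd 4 (t=43): FL=W FR=W RL=S RR=W

start t=10: FL=S FR=W RL=W RR=S
cmd 1: advance +5 → t=15, phase=(5,4,17,7) → FL=S FR=S RL=W RR=W
cmd 2: advance +1 → t=16, phase=(6,5,18,8) → FL=S FR=S RL=W RR=W
cmd 3: advance +8 → t=24, phase=(14,13,6,16) → FL=W FR=W RL=S RR=W
cmd 4: advance +19 → t=43, phase=(13,12,5,15) → FL=W FR=W RL=S RR=W


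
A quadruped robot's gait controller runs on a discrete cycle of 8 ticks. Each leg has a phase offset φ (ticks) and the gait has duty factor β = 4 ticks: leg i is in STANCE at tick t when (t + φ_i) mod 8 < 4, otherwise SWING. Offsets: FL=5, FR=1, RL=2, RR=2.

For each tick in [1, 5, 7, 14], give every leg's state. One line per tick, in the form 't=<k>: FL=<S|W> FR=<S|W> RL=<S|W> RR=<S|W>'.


t=1: phase=(6,2,3,3) vs β=4 → FL=W FR=S RL=S RR=S
t=5: phase=(2,6,7,7) vs β=4 → FL=S FR=W RL=W RR=W
t=7: phase=(4,0,1,1) vs β=4 → FL=W FR=S RL=S RR=S
t=14: phase=(3,7,0,0) vs β=4 → FL=S FR=W RL=S RR=S

t=1: FL=W FR=S RL=S RR=S
t=5: FL=S FR=W RL=W RR=W
t=7: FL=W FR=S RL=S RR=S
t=14: FL=S FR=W RL=S RR=S


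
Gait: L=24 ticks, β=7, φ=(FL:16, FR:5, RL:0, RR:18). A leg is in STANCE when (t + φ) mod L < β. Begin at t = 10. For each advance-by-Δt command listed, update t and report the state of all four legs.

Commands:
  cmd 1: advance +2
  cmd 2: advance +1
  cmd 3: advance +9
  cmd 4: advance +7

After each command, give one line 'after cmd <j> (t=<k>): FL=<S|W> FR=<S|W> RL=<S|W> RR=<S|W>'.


after cmd 1 (t=12): FL=S FR=W RL=W RR=S
after cmd 2 (t=13): FL=S FR=W RL=W RR=W
after cmd 3 (t=22): FL=W FR=S RL=W RR=W
after cmd 4 (t=29): FL=W FR=W RL=S RR=W

start t=10: FL=S FR=W RL=W RR=S
cmd 1: advance +2 → t=12, phase=(4,17,12,6) → FL=S FR=W RL=W RR=S
cmd 2: advance +1 → t=13, phase=(5,18,13,7) → FL=S FR=W RL=W RR=W
cmd 3: advance +9 → t=22, phase=(14,3,22,16) → FL=W FR=S RL=W RR=W
cmd 4: advance +7 → t=29, phase=(21,10,5,23) → FL=W FR=W RL=S RR=W


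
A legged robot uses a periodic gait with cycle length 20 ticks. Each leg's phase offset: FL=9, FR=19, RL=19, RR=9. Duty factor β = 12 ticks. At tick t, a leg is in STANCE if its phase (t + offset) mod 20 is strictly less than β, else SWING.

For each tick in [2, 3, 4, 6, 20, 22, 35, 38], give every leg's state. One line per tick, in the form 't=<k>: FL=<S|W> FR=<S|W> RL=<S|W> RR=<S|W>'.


t=2: phase=(11,1,1,11) vs β=12 → FL=S FR=S RL=S RR=S
t=3: phase=(12,2,2,12) vs β=12 → FL=W FR=S RL=S RR=W
t=4: phase=(13,3,3,13) vs β=12 → FL=W FR=S RL=S RR=W
t=6: phase=(15,5,5,15) vs β=12 → FL=W FR=S RL=S RR=W
t=20: phase=(9,19,19,9) vs β=12 → FL=S FR=W RL=W RR=S
t=22: phase=(11,1,1,11) vs β=12 → FL=S FR=S RL=S RR=S
t=35: phase=(4,14,14,4) vs β=12 → FL=S FR=W RL=W RR=S
t=38: phase=(7,17,17,7) vs β=12 → FL=S FR=W RL=W RR=S

t=2: FL=S FR=S RL=S RR=S
t=3: FL=W FR=S RL=S RR=W
t=4: FL=W FR=S RL=S RR=W
t=6: FL=W FR=S RL=S RR=W
t=20: FL=S FR=W RL=W RR=S
t=22: FL=S FR=S RL=S RR=S
t=35: FL=S FR=W RL=W RR=S
t=38: FL=S FR=W RL=W RR=S


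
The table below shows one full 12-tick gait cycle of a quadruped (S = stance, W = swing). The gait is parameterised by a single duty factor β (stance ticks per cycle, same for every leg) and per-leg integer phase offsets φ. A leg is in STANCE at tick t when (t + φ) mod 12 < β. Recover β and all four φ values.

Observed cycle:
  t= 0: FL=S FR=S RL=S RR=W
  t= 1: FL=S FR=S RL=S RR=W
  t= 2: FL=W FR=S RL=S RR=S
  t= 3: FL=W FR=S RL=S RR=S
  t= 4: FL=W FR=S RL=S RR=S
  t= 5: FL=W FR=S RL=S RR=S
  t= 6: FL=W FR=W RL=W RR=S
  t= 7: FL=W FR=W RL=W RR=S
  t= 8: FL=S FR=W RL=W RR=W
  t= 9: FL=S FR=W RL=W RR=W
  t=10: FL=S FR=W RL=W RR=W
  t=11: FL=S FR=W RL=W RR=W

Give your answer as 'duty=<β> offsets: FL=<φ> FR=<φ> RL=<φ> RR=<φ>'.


duty β = stance ticks per leg = 6
FL: stance ticks = 6; W→S at t=8 → φ=4
FR: stance ticks = 6; W→S at t=0 → φ=0
RL: stance ticks = 6; W→S at t=0 → φ=0
RR: stance ticks = 6; W→S at t=2 → φ=10

duty=6 offsets: FL=4 FR=0 RL=0 RR=10


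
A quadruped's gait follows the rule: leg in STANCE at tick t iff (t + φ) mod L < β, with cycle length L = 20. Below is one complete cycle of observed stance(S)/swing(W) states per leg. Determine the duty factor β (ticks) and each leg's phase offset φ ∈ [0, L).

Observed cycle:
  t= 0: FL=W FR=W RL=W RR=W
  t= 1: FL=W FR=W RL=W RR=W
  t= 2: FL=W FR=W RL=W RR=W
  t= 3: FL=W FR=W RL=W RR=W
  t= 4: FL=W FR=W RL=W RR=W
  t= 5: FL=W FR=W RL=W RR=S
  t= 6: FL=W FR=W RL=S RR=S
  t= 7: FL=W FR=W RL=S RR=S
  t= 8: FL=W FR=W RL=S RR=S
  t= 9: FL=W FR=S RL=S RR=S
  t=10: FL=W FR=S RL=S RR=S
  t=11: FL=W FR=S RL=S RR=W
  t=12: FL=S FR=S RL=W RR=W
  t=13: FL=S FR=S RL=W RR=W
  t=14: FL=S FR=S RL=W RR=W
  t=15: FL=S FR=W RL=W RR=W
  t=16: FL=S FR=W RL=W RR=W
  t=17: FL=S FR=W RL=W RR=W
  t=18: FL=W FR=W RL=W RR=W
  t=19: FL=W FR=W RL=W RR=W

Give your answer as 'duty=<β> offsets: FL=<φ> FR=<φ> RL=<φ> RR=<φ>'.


duty β = stance ticks per leg = 6
FL: stance ticks = 6; W→S at t=12 → φ=8
FR: stance ticks = 6; W→S at t=9 → φ=11
RL: stance ticks = 6; W→S at t=6 → φ=14
RR: stance ticks = 6; W→S at t=5 → φ=15

duty=6 offsets: FL=8 FR=11 RL=14 RR=15


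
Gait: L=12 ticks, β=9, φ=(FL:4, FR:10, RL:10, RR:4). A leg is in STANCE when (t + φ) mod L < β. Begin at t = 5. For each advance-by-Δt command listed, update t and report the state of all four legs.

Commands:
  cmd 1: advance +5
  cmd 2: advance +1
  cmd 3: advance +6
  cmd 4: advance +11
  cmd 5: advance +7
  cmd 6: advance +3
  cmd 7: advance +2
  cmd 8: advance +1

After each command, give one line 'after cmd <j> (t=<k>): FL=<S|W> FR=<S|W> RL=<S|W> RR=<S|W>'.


start t=5: FL=W FR=S RL=S RR=W
cmd 1: advance +5 → t=10, phase=(2,8,8,2) → FL=S FR=S RL=S RR=S
cmd 2: advance +1 → t=11, phase=(3,9,9,3) → FL=S FR=W RL=W RR=S
cmd 3: advance +6 → t=17, phase=(9,3,3,9) → FL=W FR=S RL=S RR=W
cmd 4: advance +11 → t=28, phase=(8,2,2,8) → FL=S FR=S RL=S RR=S
cmd 5: advance +7 → t=35, phase=(3,9,9,3) → FL=S FR=W RL=W RR=S
cmd 6: advance +3 → t=38, phase=(6,0,0,6) → FL=S FR=S RL=S RR=S
cmd 7: advance +2 → t=40, phase=(8,2,2,8) → FL=S FR=S RL=S RR=S
cmd 8: advance +1 → t=41, phase=(9,3,3,9) → FL=W FR=S RL=S RR=W

after cmd 1 (t=10): FL=S FR=S RL=S RR=S
after cmd 2 (t=11): FL=S FR=W RL=W RR=S
after cmd 3 (t=17): FL=W FR=S RL=S RR=W
after cmd 4 (t=28): FL=S FR=S RL=S RR=S
after cmd 5 (t=35): FL=S FR=W RL=W RR=S
after cmd 6 (t=38): FL=S FR=S RL=S RR=S
after cmd 7 (t=40): FL=S FR=S RL=S RR=S
after cmd 8 (t=41): FL=W FR=S RL=S RR=W


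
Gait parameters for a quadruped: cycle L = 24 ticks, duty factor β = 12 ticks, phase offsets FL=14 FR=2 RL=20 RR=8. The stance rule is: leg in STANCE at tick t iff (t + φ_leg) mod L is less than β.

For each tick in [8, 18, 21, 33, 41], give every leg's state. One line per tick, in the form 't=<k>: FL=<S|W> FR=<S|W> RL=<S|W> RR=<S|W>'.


t=8: phase=(22,10,4,16) vs β=12 → FL=W FR=S RL=S RR=W
t=18: phase=(8,20,14,2) vs β=12 → FL=S FR=W RL=W RR=S
t=21: phase=(11,23,17,5) vs β=12 → FL=S FR=W RL=W RR=S
t=33: phase=(23,11,5,17) vs β=12 → FL=W FR=S RL=S RR=W
t=41: phase=(7,19,13,1) vs β=12 → FL=S FR=W RL=W RR=S

t=8: FL=W FR=S RL=S RR=W
t=18: FL=S FR=W RL=W RR=S
t=21: FL=S FR=W RL=W RR=S
t=33: FL=W FR=S RL=S RR=W
t=41: FL=S FR=W RL=W RR=S


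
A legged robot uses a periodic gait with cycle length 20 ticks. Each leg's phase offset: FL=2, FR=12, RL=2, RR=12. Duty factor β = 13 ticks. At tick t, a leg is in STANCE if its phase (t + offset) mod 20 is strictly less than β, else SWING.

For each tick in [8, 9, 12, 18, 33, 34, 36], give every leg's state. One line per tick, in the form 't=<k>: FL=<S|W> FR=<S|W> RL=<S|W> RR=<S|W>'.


t=8: phase=(10,0,10,0) vs β=13 → FL=S FR=S RL=S RR=S
t=9: phase=(11,1,11,1) vs β=13 → FL=S FR=S RL=S RR=S
t=12: phase=(14,4,14,4) vs β=13 → FL=W FR=S RL=W RR=S
t=18: phase=(0,10,0,10) vs β=13 → FL=S FR=S RL=S RR=S
t=33: phase=(15,5,15,5) vs β=13 → FL=W FR=S RL=W RR=S
t=34: phase=(16,6,16,6) vs β=13 → FL=W FR=S RL=W RR=S
t=36: phase=(18,8,18,8) vs β=13 → FL=W FR=S RL=W RR=S

t=8: FL=S FR=S RL=S RR=S
t=9: FL=S FR=S RL=S RR=S
t=12: FL=W FR=S RL=W RR=S
t=18: FL=S FR=S RL=S RR=S
t=33: FL=W FR=S RL=W RR=S
t=34: FL=W FR=S RL=W RR=S
t=36: FL=W FR=S RL=W RR=S


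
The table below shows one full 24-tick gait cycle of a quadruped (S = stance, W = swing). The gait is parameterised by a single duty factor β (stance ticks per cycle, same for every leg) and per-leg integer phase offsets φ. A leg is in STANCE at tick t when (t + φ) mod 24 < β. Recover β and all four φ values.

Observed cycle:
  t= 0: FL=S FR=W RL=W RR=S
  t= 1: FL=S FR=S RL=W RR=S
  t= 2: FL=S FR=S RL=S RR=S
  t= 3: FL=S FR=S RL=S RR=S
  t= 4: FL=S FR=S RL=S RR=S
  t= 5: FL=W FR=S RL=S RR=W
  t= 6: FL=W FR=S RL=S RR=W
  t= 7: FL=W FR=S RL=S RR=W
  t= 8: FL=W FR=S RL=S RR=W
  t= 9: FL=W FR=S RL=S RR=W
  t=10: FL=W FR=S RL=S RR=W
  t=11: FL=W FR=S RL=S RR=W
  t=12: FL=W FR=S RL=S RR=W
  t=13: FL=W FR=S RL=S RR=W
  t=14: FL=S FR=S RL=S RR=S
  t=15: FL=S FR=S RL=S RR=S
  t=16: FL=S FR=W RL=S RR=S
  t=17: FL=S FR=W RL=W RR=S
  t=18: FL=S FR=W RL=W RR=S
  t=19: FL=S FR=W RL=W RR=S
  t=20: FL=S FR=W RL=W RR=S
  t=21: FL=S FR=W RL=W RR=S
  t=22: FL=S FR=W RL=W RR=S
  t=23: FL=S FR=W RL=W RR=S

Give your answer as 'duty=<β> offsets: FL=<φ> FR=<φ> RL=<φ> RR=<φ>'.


duty β = stance ticks per leg = 15
FL: stance ticks = 15; W→S at t=14 → φ=10
FR: stance ticks = 15; W→S at t=1 → φ=23
RL: stance ticks = 15; W→S at t=2 → φ=22
RR: stance ticks = 15; W→S at t=14 → φ=10

duty=15 offsets: FL=10 FR=23 RL=22 RR=10


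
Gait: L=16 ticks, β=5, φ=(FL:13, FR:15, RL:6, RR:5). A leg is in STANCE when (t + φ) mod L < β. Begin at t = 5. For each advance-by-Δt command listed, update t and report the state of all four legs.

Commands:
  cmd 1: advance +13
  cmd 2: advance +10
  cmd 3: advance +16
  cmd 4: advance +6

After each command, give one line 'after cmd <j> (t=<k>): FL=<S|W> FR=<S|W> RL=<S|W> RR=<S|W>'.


start t=5: FL=S FR=S RL=W RR=W
cmd 1: advance +13 → t=18, phase=(15,1,8,7) → FL=W FR=S RL=W RR=W
cmd 2: advance +10 → t=28, phase=(9,11,2,1) → FL=W FR=W RL=S RR=S
cmd 3: advance +16 → t=44, phase=(9,11,2,1) → FL=W FR=W RL=S RR=S
cmd 4: advance +6 → t=50, phase=(15,1,8,7) → FL=W FR=S RL=W RR=W

after cmd 1 (t=18): FL=W FR=S RL=W RR=W
after cmd 2 (t=28): FL=W FR=W RL=S RR=S
after cmd 3 (t=44): FL=W FR=W RL=S RR=S
after cmd 4 (t=50): FL=W FR=S RL=W RR=W


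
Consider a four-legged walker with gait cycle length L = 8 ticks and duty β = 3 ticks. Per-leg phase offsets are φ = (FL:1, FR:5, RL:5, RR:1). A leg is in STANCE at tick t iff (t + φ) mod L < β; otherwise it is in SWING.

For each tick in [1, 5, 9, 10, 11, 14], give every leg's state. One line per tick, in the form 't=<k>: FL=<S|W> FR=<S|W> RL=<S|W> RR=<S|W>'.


t=1: FL=S FR=W RL=W RR=S
t=5: FL=W FR=S RL=S RR=W
t=9: FL=S FR=W RL=W RR=S
t=10: FL=W FR=W RL=W RR=W
t=11: FL=W FR=S RL=S RR=W
t=14: FL=W FR=W RL=W RR=W

t=1: phase=(2,6,6,2) vs β=3 → FL=S FR=W RL=W RR=S
t=5: phase=(6,2,2,6) vs β=3 → FL=W FR=S RL=S RR=W
t=9: phase=(2,6,6,2) vs β=3 → FL=S FR=W RL=W RR=S
t=10: phase=(3,7,7,3) vs β=3 → FL=W FR=W RL=W RR=W
t=11: phase=(4,0,0,4) vs β=3 → FL=W FR=S RL=S RR=W
t=14: phase=(7,3,3,7) vs β=3 → FL=W FR=W RL=W RR=W


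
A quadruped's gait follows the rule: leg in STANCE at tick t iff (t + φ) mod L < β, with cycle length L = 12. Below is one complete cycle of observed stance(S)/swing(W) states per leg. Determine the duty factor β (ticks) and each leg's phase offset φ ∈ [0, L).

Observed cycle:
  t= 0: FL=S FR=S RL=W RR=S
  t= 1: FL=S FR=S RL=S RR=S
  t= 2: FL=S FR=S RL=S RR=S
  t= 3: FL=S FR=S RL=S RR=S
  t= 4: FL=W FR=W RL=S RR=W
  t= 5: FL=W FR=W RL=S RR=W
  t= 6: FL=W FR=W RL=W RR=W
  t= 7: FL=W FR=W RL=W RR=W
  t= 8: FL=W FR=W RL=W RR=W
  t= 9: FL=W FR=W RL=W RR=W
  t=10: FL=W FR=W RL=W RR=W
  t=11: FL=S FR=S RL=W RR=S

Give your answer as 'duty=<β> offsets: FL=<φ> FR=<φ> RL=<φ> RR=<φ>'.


duty=5 offsets: FL=1 FR=1 RL=11 RR=1

duty β = stance ticks per leg = 5
FL: stance ticks = 5; W→S at t=11 → φ=1
FR: stance ticks = 5; W→S at t=11 → φ=1
RL: stance ticks = 5; W→S at t=1 → φ=11
RR: stance ticks = 5; W→S at t=11 → φ=1


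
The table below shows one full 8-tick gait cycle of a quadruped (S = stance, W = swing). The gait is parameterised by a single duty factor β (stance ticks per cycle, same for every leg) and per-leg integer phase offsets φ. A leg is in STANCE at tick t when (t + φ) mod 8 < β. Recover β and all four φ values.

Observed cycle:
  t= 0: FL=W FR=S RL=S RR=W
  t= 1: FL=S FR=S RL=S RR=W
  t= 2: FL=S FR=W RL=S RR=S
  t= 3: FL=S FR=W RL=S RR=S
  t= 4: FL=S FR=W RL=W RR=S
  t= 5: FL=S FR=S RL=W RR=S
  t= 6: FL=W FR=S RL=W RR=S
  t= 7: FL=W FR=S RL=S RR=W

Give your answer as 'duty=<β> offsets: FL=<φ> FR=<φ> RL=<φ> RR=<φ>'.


duty β = stance ticks per leg = 5
FL: stance ticks = 5; W→S at t=1 → φ=7
FR: stance ticks = 5; W→S at t=5 → φ=3
RL: stance ticks = 5; W→S at t=7 → φ=1
RR: stance ticks = 5; W→S at t=2 → φ=6

duty=5 offsets: FL=7 FR=3 RL=1 RR=6


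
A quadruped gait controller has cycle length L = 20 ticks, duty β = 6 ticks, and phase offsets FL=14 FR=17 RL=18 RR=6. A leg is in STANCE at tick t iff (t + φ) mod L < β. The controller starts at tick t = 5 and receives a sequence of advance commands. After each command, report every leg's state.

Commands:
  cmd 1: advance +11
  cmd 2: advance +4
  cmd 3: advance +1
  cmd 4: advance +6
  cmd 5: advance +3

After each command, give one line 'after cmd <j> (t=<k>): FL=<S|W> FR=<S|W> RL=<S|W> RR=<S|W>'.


after cmd 1 (t=16): FL=W FR=W RL=W RR=S
after cmd 2 (t=20): FL=W FR=W RL=W RR=W
after cmd 3 (t=21): FL=W FR=W RL=W RR=W
after cmd 4 (t=27): FL=S FR=S RL=S RR=W
after cmd 5 (t=30): FL=S FR=W RL=W RR=W

start t=5: FL=W FR=S RL=S RR=W
cmd 1: advance +11 → t=16, phase=(10,13,14,2) → FL=W FR=W RL=W RR=S
cmd 2: advance +4 → t=20, phase=(14,17,18,6) → FL=W FR=W RL=W RR=W
cmd 3: advance +1 → t=21, phase=(15,18,19,7) → FL=W FR=W RL=W RR=W
cmd 4: advance +6 → t=27, phase=(1,4,5,13) → FL=S FR=S RL=S RR=W
cmd 5: advance +3 → t=30, phase=(4,7,8,16) → FL=S FR=W RL=W RR=W


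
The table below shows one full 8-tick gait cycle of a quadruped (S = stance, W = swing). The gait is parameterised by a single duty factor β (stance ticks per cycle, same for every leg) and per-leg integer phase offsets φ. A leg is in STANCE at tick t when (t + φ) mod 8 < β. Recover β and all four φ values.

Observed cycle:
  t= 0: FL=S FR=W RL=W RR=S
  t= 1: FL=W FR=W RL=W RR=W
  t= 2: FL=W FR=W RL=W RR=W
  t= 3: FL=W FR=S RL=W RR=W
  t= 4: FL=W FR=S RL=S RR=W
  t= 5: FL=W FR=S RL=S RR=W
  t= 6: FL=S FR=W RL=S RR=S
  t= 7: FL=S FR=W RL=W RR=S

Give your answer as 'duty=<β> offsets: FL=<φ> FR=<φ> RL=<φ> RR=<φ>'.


duty β = stance ticks per leg = 3
FL: stance ticks = 3; W→S at t=6 → φ=2
FR: stance ticks = 3; W→S at t=3 → φ=5
RL: stance ticks = 3; W→S at t=4 → φ=4
RR: stance ticks = 3; W→S at t=6 → φ=2

duty=3 offsets: FL=2 FR=5 RL=4 RR=2


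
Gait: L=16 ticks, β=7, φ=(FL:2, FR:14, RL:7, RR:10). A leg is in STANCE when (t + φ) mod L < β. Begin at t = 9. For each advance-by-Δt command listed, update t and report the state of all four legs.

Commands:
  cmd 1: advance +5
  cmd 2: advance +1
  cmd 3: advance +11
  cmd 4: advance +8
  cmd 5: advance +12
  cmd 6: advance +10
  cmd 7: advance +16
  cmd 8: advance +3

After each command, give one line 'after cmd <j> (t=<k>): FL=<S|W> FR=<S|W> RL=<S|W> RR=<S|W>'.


after cmd 1 (t=14): FL=S FR=W RL=S RR=W
after cmd 2 (t=15): FL=S FR=W RL=S RR=W
after cmd 3 (t=26): FL=W FR=W RL=S RR=S
after cmd 4 (t=34): FL=S FR=S RL=W RR=W
after cmd 5 (t=46): FL=S FR=W RL=S RR=W
after cmd 6 (t=56): FL=W FR=S RL=W RR=S
after cmd 7 (t=72): FL=W FR=S RL=W RR=S
after cmd 8 (t=75): FL=W FR=W RL=S RR=S

start t=9: FL=W FR=W RL=S RR=S
cmd 1: advance +5 → t=14, phase=(0,12,5,8) → FL=S FR=W RL=S RR=W
cmd 2: advance +1 → t=15, phase=(1,13,6,9) → FL=S FR=W RL=S RR=W
cmd 3: advance +11 → t=26, phase=(12,8,1,4) → FL=W FR=W RL=S RR=S
cmd 4: advance +8 → t=34, phase=(4,0,9,12) → FL=S FR=S RL=W RR=W
cmd 5: advance +12 → t=46, phase=(0,12,5,8) → FL=S FR=W RL=S RR=W
cmd 6: advance +10 → t=56, phase=(10,6,15,2) → FL=W FR=S RL=W RR=S
cmd 7: advance +16 → t=72, phase=(10,6,15,2) → FL=W FR=S RL=W RR=S
cmd 8: advance +3 → t=75, phase=(13,9,2,5) → FL=W FR=W RL=S RR=S


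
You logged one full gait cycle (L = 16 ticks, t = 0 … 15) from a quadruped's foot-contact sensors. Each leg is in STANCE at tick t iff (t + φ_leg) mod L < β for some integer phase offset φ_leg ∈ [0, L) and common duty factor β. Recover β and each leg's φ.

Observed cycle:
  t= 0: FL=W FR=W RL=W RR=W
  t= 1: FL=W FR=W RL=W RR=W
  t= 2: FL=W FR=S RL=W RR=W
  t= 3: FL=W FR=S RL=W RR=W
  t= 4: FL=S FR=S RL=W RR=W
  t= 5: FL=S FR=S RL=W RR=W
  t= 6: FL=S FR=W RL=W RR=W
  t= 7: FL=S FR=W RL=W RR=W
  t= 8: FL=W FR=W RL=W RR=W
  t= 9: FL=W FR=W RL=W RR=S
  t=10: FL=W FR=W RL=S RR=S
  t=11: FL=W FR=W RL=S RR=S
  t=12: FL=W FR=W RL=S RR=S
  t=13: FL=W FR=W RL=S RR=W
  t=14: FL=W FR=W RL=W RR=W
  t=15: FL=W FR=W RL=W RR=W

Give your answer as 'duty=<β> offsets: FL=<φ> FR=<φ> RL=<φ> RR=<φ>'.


duty=4 offsets: FL=12 FR=14 RL=6 RR=7

duty β = stance ticks per leg = 4
FL: stance ticks = 4; W→S at t=4 → φ=12
FR: stance ticks = 4; W→S at t=2 → φ=14
RL: stance ticks = 4; W→S at t=10 → φ=6
RR: stance ticks = 4; W→S at t=9 → φ=7


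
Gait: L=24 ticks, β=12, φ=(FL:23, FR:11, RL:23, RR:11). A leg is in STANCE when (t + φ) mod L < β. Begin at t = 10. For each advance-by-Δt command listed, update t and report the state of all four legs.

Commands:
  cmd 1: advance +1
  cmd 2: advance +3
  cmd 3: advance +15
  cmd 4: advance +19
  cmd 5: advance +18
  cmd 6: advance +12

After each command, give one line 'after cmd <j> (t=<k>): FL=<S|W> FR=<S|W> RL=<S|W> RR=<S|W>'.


after cmd 1 (t=11): FL=S FR=W RL=S RR=W
after cmd 2 (t=14): FL=W FR=S RL=W RR=S
after cmd 3 (t=29): FL=S FR=W RL=S RR=W
after cmd 4 (t=48): FL=W FR=S RL=W RR=S
after cmd 5 (t=66): FL=W FR=S RL=W RR=S
after cmd 6 (t=78): FL=S FR=W RL=S RR=W

start t=10: FL=S FR=W RL=S RR=W
cmd 1: advance +1 → t=11, phase=(10,22,10,22) → FL=S FR=W RL=S RR=W
cmd 2: advance +3 → t=14, phase=(13,1,13,1) → FL=W FR=S RL=W RR=S
cmd 3: advance +15 → t=29, phase=(4,16,4,16) → FL=S FR=W RL=S RR=W
cmd 4: advance +19 → t=48, phase=(23,11,23,11) → FL=W FR=S RL=W RR=S
cmd 5: advance +18 → t=66, phase=(17,5,17,5) → FL=W FR=S RL=W RR=S
cmd 6: advance +12 → t=78, phase=(5,17,5,17) → FL=S FR=W RL=S RR=W


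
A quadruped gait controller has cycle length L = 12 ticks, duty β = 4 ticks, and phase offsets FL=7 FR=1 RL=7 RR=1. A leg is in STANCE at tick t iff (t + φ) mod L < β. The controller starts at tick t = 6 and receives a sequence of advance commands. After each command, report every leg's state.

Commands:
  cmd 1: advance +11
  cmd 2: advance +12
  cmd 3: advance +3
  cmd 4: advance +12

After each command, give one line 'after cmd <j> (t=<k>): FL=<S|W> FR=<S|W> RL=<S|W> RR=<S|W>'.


start t=6: FL=S FR=W RL=S RR=W
cmd 1: advance +11 → t=17, phase=(0,6,0,6) → FL=S FR=W RL=S RR=W
cmd 2: advance +12 → t=29, phase=(0,6,0,6) → FL=S FR=W RL=S RR=W
cmd 3: advance +3 → t=32, phase=(3,9,3,9) → FL=S FR=W RL=S RR=W
cmd 4: advance +12 → t=44, phase=(3,9,3,9) → FL=S FR=W RL=S RR=W

after cmd 1 (t=17): FL=S FR=W RL=S RR=W
after cmd 2 (t=29): FL=S FR=W RL=S RR=W
after cmd 3 (t=32): FL=S FR=W RL=S RR=W
after cmd 4 (t=44): FL=S FR=W RL=S RR=W


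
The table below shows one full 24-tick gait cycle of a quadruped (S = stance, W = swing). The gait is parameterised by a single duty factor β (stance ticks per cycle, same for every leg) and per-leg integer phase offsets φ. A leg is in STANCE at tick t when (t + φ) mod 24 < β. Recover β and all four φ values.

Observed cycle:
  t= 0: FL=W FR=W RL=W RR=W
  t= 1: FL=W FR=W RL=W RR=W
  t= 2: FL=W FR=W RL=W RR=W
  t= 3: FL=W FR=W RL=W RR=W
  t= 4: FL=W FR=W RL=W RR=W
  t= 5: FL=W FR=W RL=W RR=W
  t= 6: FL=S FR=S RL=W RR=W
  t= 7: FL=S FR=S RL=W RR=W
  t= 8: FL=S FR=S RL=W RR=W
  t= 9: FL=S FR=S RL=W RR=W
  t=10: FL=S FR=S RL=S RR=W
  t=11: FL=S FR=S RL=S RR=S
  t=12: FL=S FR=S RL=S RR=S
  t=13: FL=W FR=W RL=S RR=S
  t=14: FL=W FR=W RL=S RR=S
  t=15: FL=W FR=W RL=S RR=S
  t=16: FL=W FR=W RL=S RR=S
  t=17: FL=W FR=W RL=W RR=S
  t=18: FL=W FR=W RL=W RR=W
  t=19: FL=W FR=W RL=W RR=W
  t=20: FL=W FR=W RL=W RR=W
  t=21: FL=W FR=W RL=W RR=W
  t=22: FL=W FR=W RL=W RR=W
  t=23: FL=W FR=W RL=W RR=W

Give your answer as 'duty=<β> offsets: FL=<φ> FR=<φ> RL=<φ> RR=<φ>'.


duty=7 offsets: FL=18 FR=18 RL=14 RR=13

duty β = stance ticks per leg = 7
FL: stance ticks = 7; W→S at t=6 → φ=18
FR: stance ticks = 7; W→S at t=6 → φ=18
RL: stance ticks = 7; W→S at t=10 → φ=14
RR: stance ticks = 7; W→S at t=11 → φ=13
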